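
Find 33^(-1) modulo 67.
65

Using Extended Euclidean Algorithm:
gcd(33, 67) = 1
Bezout coefficients: 33 × -2 + 67 × 1 = 1
So 33 × -2 ≡ 1 (mod 67)
The inverse is -2 mod 67 = 65
Verification: 33 × 65 = 2145 = 32 × 67 + 1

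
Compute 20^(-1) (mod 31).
14

Using Extended Euclidean Algorithm:
gcd(20, 31) = 1
Bezout coefficients: 20 × 14 + 31 × -9 = 1
So 20 × 14 ≡ 1 (mod 31)
The inverse is 14 mod 31 = 14
Verification: 20 × 14 = 280 = 9 × 31 + 1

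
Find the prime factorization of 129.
3 × 43

Divide by primes starting from smallest:
129 ÷ 3 = 43
43 ÷ 43 = 1

129 = 3 × 43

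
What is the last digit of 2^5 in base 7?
5 = 4 + 1 (binary 101). Repeated squaring mod 7: 2^1 ≡ 2; 2^2 ≡ 2² = 4 ≡ 4; 2^4 ≡ 4² = 16 ≡ 2. Multiply: 2^5 = 2^4 × 2^1 ≡ 2 × 2 (mod 7): 2 × 2 = 4 ≡ 4. So 2^5 ≡ 4 (mod 7).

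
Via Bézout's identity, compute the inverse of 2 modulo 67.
Extended GCD: 2(-33) + 67(1) = 1. So 2^(-1) ≡ 34 ≡ 34 (mod 67). Verify: 2 × 34 = 68 ≡ 1 (mod 67)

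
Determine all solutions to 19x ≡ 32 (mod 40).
8

Since gcd(19, 40) = 1 divides 32, a solution exists.
Multiply both sides by the inverse of 19 mod 40:
  19^(-1) mod 40 = 19
  x ≡ 19 × 32 ≡ 608 ≡ 8 (mod 40)
Verification: 19 × 8 = 152 = 3 × 40 + 32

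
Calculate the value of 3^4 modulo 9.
4 = 4 (binary 100). Repeated squaring mod 9: 3^1 ≡ 3; 3^2 ≡ 3² = 9 ≡ 0; 3^4 ≡ 0² = 0 ≡ 0. So 3^4 ≡ 0 (mod 9).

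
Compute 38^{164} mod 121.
86

Using successive squaring:
Binary expansion of 164: 10100100
Powers of 38 mod 121 (each is the square of the previous):
  38^1 ≡ 38 (mod 121)
  38^2 ≡ 38² = 1444 ≡ 113 (mod 121)
  38^4 ≡ 113² = 12769 ≡ 64 (mod 121)
  38^8 ≡ 64² = 4096 ≡ 103 (mod 121)
  38^16 ≡ 103² = 10609 ≡ 82 (mod 121)
  38^32 ≡ 82² = 6724 ≡ 69 (mod 121)
  38^64 ≡ 69² = 4761 ≡ 42 (mod 121)
  38^128 ≡ 42² = 1764 ≡ 70 (mod 121)
164 = 128 + 32 + 4, so 38^164 = 38^128 × 38^32 × 38^4 ≡ 70 × 69 × 64 (mod 121)
Multiplying step by step:
  70 × 69 = 4830 ≡ 111 (mod 121)
  111 × 64 = 7104 ≡ 86 (mod 121)
Result: 38^164 ≡ 86 (mod 121)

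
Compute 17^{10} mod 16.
1

Using successive squaring:
Binary expansion of 10: 1010
Powers of 17 mod 16 (each is the square of the previous):
  17^1 ≡ 1 (mod 16)
  17^2 ≡ 1² = 1 ≡ 1 (mod 16)
  17^4 ≡ 1² = 1 ≡ 1 (mod 16)
  17^8 ≡ 1² = 1 ≡ 1 (mod 16)
10 = 8 + 2, so 17^10 = 17^8 × 17^2 ≡ 1 × 1 (mod 16)
Multiplying step by step:
  1 × 1 = 1 ≡ 1 (mod 16)
Result: 17^10 ≡ 1 (mod 16)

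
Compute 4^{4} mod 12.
4

Using successive squaring:
Binary expansion of 4: 100
Powers of 4 mod 12 (each is the square of the previous):
  4^1 ≡ 4 (mod 12)
  4^2 ≡ 4² = 16 ≡ 4 (mod 12)
  4^4 ≡ 4² = 16 ≡ 4 (mod 12)
4 is a power of 2, so 4^4 is the last square: ≡ 4 (mod 12)
Result: 4^4 ≡ 4 (mod 12)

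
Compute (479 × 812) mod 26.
14

(479 × 812) = 388948
388948 mod 26 = 14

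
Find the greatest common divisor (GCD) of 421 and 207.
1

Using the Euclidean algorithm:
421 = 2 × 207 + 7
207 = 29 × 7 + 4
7 = 1 × 4 + 3
4 = 1 × 3 + 1
3 = 3 × 1 + 0

GCD(421, 207) = 1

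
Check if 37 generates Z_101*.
p - 1 = 100 has prime divisors 2, 5. Check 37^(100/q) mod 101 for each: 37^(100/2) = 37^50 ≡ 1, 37^(100/5) = 37^20 ≡ 95 (mod 101). Since 37^50 ≡ 1 (mod 101), the order of 37 divides 50 (in fact the order is 25) ≠ 100, so it is not a primitive root.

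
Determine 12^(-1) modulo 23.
12^(-1) ≡ 2 (mod 23). Verification: 12 × 2 = 24 ≡ 1 (mod 23)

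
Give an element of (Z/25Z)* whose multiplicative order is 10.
4 has order 10 mod 25 since 4^{10} ≡ 1 (mod 25) and no smaller power works.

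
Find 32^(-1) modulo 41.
9

Using Extended Euclidean Algorithm:
gcd(32, 41) = 1
Bezout coefficients: 32 × 9 + 41 × -7 = 1
So 32 × 9 ≡ 1 (mod 41)
The inverse is 9 mod 41 = 9
Verification: 32 × 9 = 288 = 7 × 41 + 1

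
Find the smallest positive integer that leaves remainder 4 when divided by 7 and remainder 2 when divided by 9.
M = 7 × 9 = 63. M₁ = 9, y₁ ≡ 4 (mod 7). M₂ = 7, y₂ ≡ 4 (mod 9). z = 4×9×4 + 2×7×4 ≡ 11 (mod 63). The smallest positive such number is 11.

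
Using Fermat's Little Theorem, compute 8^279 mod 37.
By Fermat: 8^{36} ≡ 1 (mod 37). 279 = 7×36 + 27. So 8^{279} ≡ 8^{27} ≡ 31 (mod 37)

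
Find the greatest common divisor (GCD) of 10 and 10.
10

Using the Euclidean algorithm:
10 = 1 × 10 + 0

GCD(10, 10) = 10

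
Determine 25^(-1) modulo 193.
25^(-1) ≡ 139 (mod 193). Verification: 25 × 139 = 3475 ≡ 1 (mod 193)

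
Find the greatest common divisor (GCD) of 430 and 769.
1

Using the Euclidean algorithm:
430 = 0 × 769 + 430
769 = 1 × 430 + 339
430 = 1 × 339 + 91
339 = 3 × 91 + 66
91 = 1 × 66 + 25
66 = 2 × 25 + 16
25 = 1 × 16 + 9
16 = 1 × 9 + 7
9 = 1 × 7 + 2
7 = 3 × 2 + 1
2 = 2 × 1 + 0

GCD(430, 769) = 1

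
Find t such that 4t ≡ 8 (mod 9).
2

Since gcd(4, 9) = 1 divides 8, a solution exists.
Multiply both sides by the inverse of 4 mod 9:
  4^(-1) mod 9 = 7
  x ≡ 7 × 8 ≡ 56 ≡ 2 (mod 9)
Verification: 4 × 2 = 8 = 0 × 9 + 8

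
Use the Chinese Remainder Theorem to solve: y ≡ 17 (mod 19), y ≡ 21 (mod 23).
435

Using the Chinese Remainder Theorem:
M = product of moduli = 437
For equation 1: M_1 = 23, 23 ≡ 4 (mod 19), inverse of 23 mod 19 is 5 (check: 4 × 5 = 20 ≡ 1 (mod 19))
For equation 2: M_2 = 19, 19 ≡ 19 (mod 23), inverse of 19 mod 23 is 17 (check: 19 × 17 = 323 ≡ 1 (mod 23))
Combine: y ≡ Σ r_i×M_i×(M_i⁻¹ mod m_i) = 17×23×5 + 21×19×17 = 1955 + 6783 = 8738
8738 mod 437 = 435
y ≡ 435 (mod 437)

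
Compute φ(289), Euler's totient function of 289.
272

Prime factorization: 289 = 17^2
Using the formula φ(n) = n × Π(1 - 1/p) for each prime factor p:
φ(289) = 289 × (1 - 1/17)
φ(289) = 272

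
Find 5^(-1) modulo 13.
8

Using Extended Euclidean Algorithm:
gcd(5, 13) = 1
Bezout coefficients: 5 × -5 + 13 × 2 = 1
So 5 × -5 ≡ 1 (mod 13)
The inverse is -5 mod 13 = 8
Verification: 5 × 8 = 40 = 3 × 13 + 1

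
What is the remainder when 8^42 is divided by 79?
Using repeated squaring. 42 = 32 + 8 + 2 (binary 101010). Repeated squaring mod 79: 8^1 ≡ 8; 8^2 ≡ 8² = 64 ≡ 64; 8^4 ≡ 64² = 4096 ≡ 67; 8^8 ≡ 67² = 4489 ≡ 65; 8^16 ≡ 65² = 4225 ≡ 38; 8^32 ≡ 38² = 1444 ≡ 22. Multiply: 8^42 = 8^32 × 8^8 × 8^2 ≡ 22 × 65 × 64 (mod 79): 22 × 65 = 1430 ≡ 8; 8 × 64 = 512 ≡ 38. So 8^42 ≡ 38 (mod 79).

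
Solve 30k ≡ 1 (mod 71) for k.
45

Using Extended Euclidean Algorithm:
gcd(30, 71) = 1
Bezout coefficients: 30 × -26 + 71 × 11 = 1
So 30 × -26 ≡ 1 (mod 71)
The inverse is -26 mod 71 = 45
Verification: 30 × 45 = 1350 = 19 × 71 + 1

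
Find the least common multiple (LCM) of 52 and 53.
2756

First find GCD(52, 53) using the Euclidean algorithm:
52 = 0 × 53 + 52
53 = 1 × 52 + 1
52 = 52 × 1 + 0
GCD(52, 53) = 1

LCM formula: LCM(a, b) = (a × b) / GCD(a, b)
LCM(52, 53) = (52 × 53) / 1
LCM(52, 53) = 2756 / 1
LCM(52, 53) = 2756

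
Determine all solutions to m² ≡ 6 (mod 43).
The square roots of 6 mod 43 are 36 and 7. Verify: 36² = 1296 ≡ 6 (mod 43)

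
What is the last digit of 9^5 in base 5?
9 ≡ 4 (mod 5). 5 = 4 + 1 (binary 101). Repeated squaring mod 5: 4^1 ≡ 4; 4^2 ≡ 4² = 16 ≡ 1; 4^4 ≡ 1² = 1 ≡ 1. Multiply: 9^5 ≡ 4^4 × 4^1 ≡ 1 × 4 (mod 5): 1 × 4 = 4 ≡ 4. So 9^5 ≡ 4 (mod 5).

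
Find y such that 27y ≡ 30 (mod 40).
10

Since gcd(27, 40) = 1 divides 30, a solution exists.
Multiply both sides by the inverse of 27 mod 40:
  27^(-1) mod 40 = 3
  x ≡ 3 × 30 ≡ 90 ≡ 10 (mod 40)
Verification: 27 × 10 = 270 = 6 × 40 + 30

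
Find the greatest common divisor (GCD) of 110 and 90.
10

Using the Euclidean algorithm:
110 = 1 × 90 + 20
90 = 4 × 20 + 10
20 = 2 × 10 + 0

GCD(110, 90) = 10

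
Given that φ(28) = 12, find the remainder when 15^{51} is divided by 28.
By Euler: 15^{12} ≡ 1 (mod 28) since gcd(15, 28) = 1. 51 = 4×12 + 3. So 15^{51} ≡ 15^{3} ≡ 15 (mod 28)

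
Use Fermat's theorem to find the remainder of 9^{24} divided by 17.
1

By Fermat's Little Theorem, a^(p-1) ≡ 1 (mod p) for prime p and gcd(a, p) = 1
Here p = 17, so 9^16 ≡ 1 (mod 17)
We can reduce the exponent: 24 mod 16 = 8
So 9^24 ≡ 9^8 (mod 17)
Computing: 9^8 mod 17 = 1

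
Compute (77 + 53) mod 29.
14

(77 + 53) = 130
130 mod 29 = 14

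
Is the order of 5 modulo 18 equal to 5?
No, the actual order is 6, not 5.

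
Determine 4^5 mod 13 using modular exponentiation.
5 = 4 + 1 (binary 101). Repeated squaring mod 13: 4^1 ≡ 4; 4^2 ≡ 4² = 16 ≡ 3; 4^4 ≡ 3² = 9 ≡ 9. Multiply: 4^5 = 4^4 × 4^1 ≡ 9 × 4 (mod 13): 9 × 4 = 36 ≡ 10. So 4^5 ≡ 10 (mod 13).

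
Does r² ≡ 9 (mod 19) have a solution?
By Euler's criterion: 9^{9} ≡ 1 (mod 19). Since this equals 1, 9 is a QR.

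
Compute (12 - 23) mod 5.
4

(12 - 23) = -11
-11 mod 5 = 4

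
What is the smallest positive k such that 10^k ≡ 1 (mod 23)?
Powers of 10 mod 23: 10^1≡10, 10^2≡8, 10^3≡11, 10^4≡18, 10^5≡19, 10^6≡6, 10^7≡14, 10^8≡2, 10^9≡20, 10^10≡16, 10^11≡22, 10^12≡13, 10^13≡15, 10^14≡12, 10^15≡5, 10^16≡4, 10^17≡17, 10^18≡9, 10^19≡21, 10^20≡3, 10^21≡7, 10^22≡1. Order = 22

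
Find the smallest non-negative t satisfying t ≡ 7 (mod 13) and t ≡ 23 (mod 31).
M = 13 × 31 = 403. M₁ = 31, y₁ ≡ 8 (mod 13). M₂ = 13, y₂ ≡ 12 (mod 31). t = 7×31×8 + 23×13×12 ≡ 85 (mod 403)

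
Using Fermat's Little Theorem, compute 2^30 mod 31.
By Fermat's Little Theorem, 2^{30} ≡ 1 (mod 31) since 31 is prime and gcd(2, 31) = 1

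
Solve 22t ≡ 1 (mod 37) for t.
22^(-1) ≡ 32 (mod 37). Verification: 22 × 32 = 704 ≡ 1 (mod 37)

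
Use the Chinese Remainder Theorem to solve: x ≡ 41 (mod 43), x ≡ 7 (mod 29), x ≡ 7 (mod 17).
2965

Using the Chinese Remainder Theorem:
M = product of moduli = 21199
For equation 1: M_1 = 493, 493 ≡ 20 (mod 43), inverse of 493 mod 43 is 28 (check: 20 × 28 = 560 ≡ 1 (mod 43))
For equation 2: M_2 = 731, 731 ≡ 6 (mod 29), inverse of 731 mod 29 is 5 (check: 6 × 5 = 30 ≡ 1 (mod 29))
For equation 3: M_3 = 1247, 1247 ≡ 6 (mod 17), inverse of 1247 mod 17 is 3 (check: 6 × 3 = 18 ≡ 1 (mod 17))
Combine: x ≡ Σ r_i×M_i×(M_i⁻¹ mod m_i) = 41×493×28 + 7×731×5 + 7×1247×3 = 565964 + 25585 + 26187 = 617736
617736 mod 21199 = 2965
x ≡ 2965 (mod 21199)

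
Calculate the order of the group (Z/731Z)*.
672

Prime factorization: 731 = 17 × 43
Using the formula φ(n) = n × Π(1 - 1/p) for each prime factor p:
φ(731) = 731 × (1 - 1/17) × (1 - 1/43)
φ(731) = 672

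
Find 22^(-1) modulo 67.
64

Using Extended Euclidean Algorithm:
gcd(22, 67) = 1
Bezout coefficients: 22 × -3 + 67 × 1 = 1
So 22 × -3 ≡ 1 (mod 67)
The inverse is -3 mod 67 = 64
Verification: 22 × 64 = 1408 = 21 × 67 + 1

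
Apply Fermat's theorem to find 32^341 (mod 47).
By Fermat: 32^{46} ≡ 1 (mod 47). 341 = 7×46 + 19. So 32^{341} ≡ 32^{19} ≡ 8 (mod 47)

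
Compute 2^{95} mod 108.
32

Using successive squaring:
Binary expansion of 95: 1011111
Powers of 2 mod 108 (each is the square of the previous):
  2^1 ≡ 2 (mod 108)
  2^2 ≡ 2² = 4 ≡ 4 (mod 108)
  2^4 ≡ 4² = 16 ≡ 16 (mod 108)
  2^8 ≡ 16² = 256 ≡ 40 (mod 108)
  2^16 ≡ 40² = 1600 ≡ 88 (mod 108)
  2^32 ≡ 88² = 7744 ≡ 76 (mod 108)
  2^64 ≡ 76² = 5776 ≡ 52 (mod 108)
95 = 64 + 16 + 8 + 4 + 2 + 1, so 2^95 = 2^64 × 2^16 × 2^8 × 2^4 × 2^2 × 2^1 ≡ 52 × 88 × 40 × 16 × 4 × 2 (mod 108)
Multiplying step by step:
  52 × 88 = 4576 ≡ 40 (mod 108)
  40 × 40 = 1600 ≡ 88 (mod 108)
  88 × 16 = 1408 ≡ 4 (mod 108)
  4 × 4 = 16 ≡ 16 (mod 108)
  16 × 2 = 32 ≡ 32 (mod 108)
Result: 2^95 ≡ 32 (mod 108)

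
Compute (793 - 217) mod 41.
2

(793 - 217) = 576
576 mod 41 = 2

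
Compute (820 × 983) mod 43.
25

(820 × 983) = 806060
806060 mod 43 = 25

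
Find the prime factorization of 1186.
2 × 593

Divide by primes starting from smallest:
1186 ÷ 2 = 593
593 ÷ 593 = 1

1186 = 2 × 593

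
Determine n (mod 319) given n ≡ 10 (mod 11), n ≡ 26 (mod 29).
142

Using the Chinese Remainder Theorem:
M = product of moduli = 319
For equation 1: M_1 = 29, 29 ≡ 7 (mod 11), inverse of 29 mod 11 is 8 (check: 7 × 8 = 56 ≡ 1 (mod 11))
For equation 2: M_2 = 11, 11 ≡ 11 (mod 29), inverse of 11 mod 29 is 8 (check: 11 × 8 = 88 ≡ 1 (mod 29))
Combine: n ≡ Σ r_i×M_i×(M_i⁻¹ mod m_i) = 10×29×8 + 26×11×8 = 2320 + 2288 = 4608
4608 mod 319 = 142
n ≡ 142 (mod 319)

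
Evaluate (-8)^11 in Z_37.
Using repeated squaring. (-8) ≡ 29 (mod 37). 11 = 8 + 2 + 1 (binary 1011). Repeated squaring mod 37: 29^1 ≡ 29; 29^2 ≡ 29² = 841 ≡ 27; 29^4 ≡ 27² = 729 ≡ 26; 29^8 ≡ 26² = 676 ≡ 10. Multiply: (-8)^11 ≡ 29^8 × 29^2 × 29^1 ≡ 10 × 27 × 29 (mod 37): 10 × 27 = 270 ≡ 11; 11 × 29 = 319 ≡ 23. So (-8)^11 ≡ 23 (mod 37).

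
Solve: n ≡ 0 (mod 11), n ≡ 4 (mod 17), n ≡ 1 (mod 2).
M = 11 × 17 × 2 = 374. M₁ = 34, y₁ ≡ 1 (mod 11). M₂ = 22, y₂ ≡ 7 (mod 17). M₃ = 187, y₃ ≡ 1 (mod 2). n = 0×34×1 + 4×22×7 + 1×187×1 ≡ 55 (mod 374)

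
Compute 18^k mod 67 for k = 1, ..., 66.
g^1, g^2, ..., g^{66} mod 67: {18, 56, 3, 54, 34, 9, 28, 35, 27, 17, 38, 14, 51, 47, 42, 19, 7, 59, 57, 21, 43, 37, 63, 62, 44, 55, 52, 65, 31, 22, 61, 26, 66, 49, 11, 64, 13, 33, 58, 39, 32, 40, 50, 29, 53, 16, 20, 25, 48, 60, 8, 10, 46, 24, 30, 4, 5, 23, 12, 15, 2, 36, 45, 6, 41, 1}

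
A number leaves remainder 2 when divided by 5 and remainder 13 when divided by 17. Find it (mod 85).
M = 5 × 17 = 85. M₁ = 17, y₁ ≡ 3 (mod 5). M₂ = 5, y₂ ≡ 7 (mod 17). n = 2×17×3 + 13×5×7 ≡ 47 (mod 85)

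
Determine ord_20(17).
Powers of 17 mod 20: 17^1≡17, 17^2≡9, 17^3≡13, 17^4≡1. Order = 4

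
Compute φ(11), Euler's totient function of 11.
10

Prime factorization: 11 = 11
Using the formula φ(n) = n × Π(1 - 1/p) for each prime factor p:
φ(11) = 11 × (1 - 1/11)
φ(11) = 10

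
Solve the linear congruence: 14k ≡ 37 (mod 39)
11

Since gcd(14, 39) = 1 divides 37, a solution exists.
Multiply both sides by the inverse of 14 mod 39:
  14^(-1) mod 39 = 14
  x ≡ 14 × 37 ≡ 518 ≡ 11 (mod 39)
Verification: 14 × 11 = 154 = 3 × 39 + 37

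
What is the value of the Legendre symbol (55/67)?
(55/67) = 55^{33} mod 67 = 1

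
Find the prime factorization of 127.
127

Divide by primes starting from smallest:
127 ÷ 127 = 1

127 = 127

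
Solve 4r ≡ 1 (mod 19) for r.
4^(-1) ≡ 5 (mod 19). Verification: 4 × 5 = 20 ≡ 1 (mod 19)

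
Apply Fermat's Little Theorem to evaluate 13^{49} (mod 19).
15

By Fermat's Little Theorem, a^(p-1) ≡ 1 (mod p) for prime p and gcd(a, p) = 1
Here p = 19, so 13^18 ≡ 1 (mod 19)
We can reduce the exponent: 49 mod 18 = 13
So 13^49 ≡ 13^13 (mod 19)
Computing: 13^13 mod 19 = 15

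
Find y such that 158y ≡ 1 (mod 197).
158^(-1) ≡ 101 (mod 197). Verification: 158 × 101 = 15958 ≡ 1 (mod 197)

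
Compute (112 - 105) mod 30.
7

(112 - 105) = 7
7 mod 30 = 7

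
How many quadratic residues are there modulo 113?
For prime 113, there are (p-1)/2 = (113-1)/2 = 56 quadratic residues (excluding 0).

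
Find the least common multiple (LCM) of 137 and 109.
14933

First find GCD(137, 109) using the Euclidean algorithm:
137 = 1 × 109 + 28
109 = 3 × 28 + 25
28 = 1 × 25 + 3
25 = 8 × 3 + 1
3 = 3 × 1 + 0
GCD(137, 109) = 1

LCM formula: LCM(a, b) = (a × b) / GCD(a, b)
LCM(137, 109) = (137 × 109) / 1
LCM(137, 109) = 14933 / 1
LCM(137, 109) = 14933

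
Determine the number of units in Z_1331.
1210

Prime factorization: 1331 = 11^3
Using the formula φ(n) = n × Π(1 - 1/p) for each prime factor p:
φ(1331) = 1331 × (1 - 1/11)
φ(1331) = 1210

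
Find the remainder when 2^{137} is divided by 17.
By Fermat: 2^{16} ≡ 1 (mod 17). 137 = 8×16 + 9. So 2^{137} ≡ 2^{9} ≡ 2 (mod 17)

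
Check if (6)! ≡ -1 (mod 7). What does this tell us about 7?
(6)! mod 7 = 6. Since this equals -1 (mod 7), Wilson confirms 7 is prime.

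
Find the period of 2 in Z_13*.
Powers of 2 mod 13: 2^1≡2, 2^2≡4, 2^3≡8, 2^4≡3, 2^5≡6, 2^6≡12, 2^7≡11, 2^8≡9, 2^9≡5, 2^10≡10, 2^11≡7, 2^12≡1. Order = 12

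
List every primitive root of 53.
Primitive roots mod 53: {2, 3, 5, 8, 12, 14, 18, 19, 20, 21, 22, 26, 27, 31, 32, 33, 34, 35, 39, 41, 45, 48, 50, 51}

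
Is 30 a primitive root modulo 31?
No

To verify, check if 30^(30/q) ≢ 1 (mod 31) for each prime divisor q of 30
Divisors of 30 = 30: [1, 2, 3, 5, 6, 10, 15, 30]
  30^(30/2) = 30^15 ≡ 30 (mod 31)
  30^(30/3) = 30^10 ≡ 1 (mod 31)
  30^(30/5) = 30^6 ≡ 1 (mod 31)
Conclusion: 30 is not a primitive root modulo 31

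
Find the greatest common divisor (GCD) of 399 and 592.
1

Using the Euclidean algorithm:
399 = 0 × 592 + 399
592 = 1 × 399 + 193
399 = 2 × 193 + 13
193 = 14 × 13 + 11
13 = 1 × 11 + 2
11 = 5 × 2 + 1
2 = 2 × 1 + 0

GCD(399, 592) = 1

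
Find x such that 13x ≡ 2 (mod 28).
26

Since gcd(13, 28) = 1 divides 2, a solution exists.
Multiply both sides by the inverse of 13 mod 28:
  13^(-1) mod 28 = 13
  x ≡ 13 × 2 ≡ 26 ≡ 26 (mod 28)
Verification: 13 × 26 = 338 = 12 × 28 + 2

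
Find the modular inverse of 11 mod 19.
11^(-1) ≡ 7 (mod 19). Verification: 11 × 7 = 77 ≡ 1 (mod 19)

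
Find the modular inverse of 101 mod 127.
101^(-1) ≡ 83 (mod 127). Verification: 101 × 83 = 8383 ≡ 1 (mod 127)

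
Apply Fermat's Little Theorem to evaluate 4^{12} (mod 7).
1

By Fermat's Little Theorem, a^(p-1) ≡ 1 (mod p) for prime p and gcd(a, p) = 1
Here p = 7, so 4^6 ≡ 1 (mod 7)
We can reduce the exponent: 12 mod 6 = 0
So 4^12 ≡ 4^0 (mod 7)
Computing: 4^0 mod 7 = 1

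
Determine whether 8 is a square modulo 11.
By Euler's criterion: 8^{5} ≡ 10 (mod 11). Since this equals -1 (≡ 10), 8 is not a QR.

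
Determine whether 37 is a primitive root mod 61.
p - 1 = 60 has prime divisors 2, 3, 5. Check 37^(60/q) mod 61 for each: 37^(60/2) = 37^30 ≡ 60, 37^(60/3) = 37^20 ≡ 1, 37^(60/5) = 37^12 ≡ 34 (mod 61). Since 37^20 ≡ 1 (mod 61), the order of 37 divides 20 (in fact the order is 20) ≠ 60, so it is not a primitive root.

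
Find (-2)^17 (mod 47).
Using repeated squaring. (-2) ≡ 45 (mod 47). 17 = 16 + 1 (binary 10001). Repeated squaring mod 47: 45^1 ≡ 45; 45^2 ≡ 45² = 2025 ≡ 4; 45^4 ≡ 4² = 16 ≡ 16; 45^8 ≡ 16² = 256 ≡ 21; 45^16 ≡ 21² = 441 ≡ 18. Multiply: (-2)^17 ≡ 45^16 × 45^1 ≡ 18 × 45 (mod 47): 18 × 45 = 810 ≡ 11. So (-2)^17 ≡ 11 (mod 47).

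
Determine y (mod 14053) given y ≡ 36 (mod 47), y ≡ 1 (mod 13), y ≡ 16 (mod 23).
3420

Using the Chinese Remainder Theorem:
M = product of moduli = 14053
For equation 1: M_1 = 299, 299 ≡ 17 (mod 47), inverse of 299 mod 47 is 36 (check: 17 × 36 = 612 ≡ 1 (mod 47))
For equation 2: M_2 = 1081, 1081 ≡ 2 (mod 13), inverse of 1081 mod 13 is 7 (check: 2 × 7 = 14 ≡ 1 (mod 13))
For equation 3: M_3 = 611, 611 ≡ 13 (mod 23), inverse of 611 mod 23 is 16 (check: 13 × 16 = 208 ≡ 1 (mod 23))
Combine: y ≡ Σ r_i×M_i×(M_i⁻¹ mod m_i) = 36×299×36 + 1×1081×7 + 16×611×16 = 387504 + 7567 + 156416 = 551487
551487 mod 14053 = 3420
y ≡ 3420 (mod 14053)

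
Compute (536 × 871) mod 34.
2

(536 × 871) = 466856
466856 mod 34 = 2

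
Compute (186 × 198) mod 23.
5

(186 × 198) = 36828
36828 mod 23 = 5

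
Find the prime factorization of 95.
5 × 19

Divide by primes starting from smallest:
95 ÷ 5 = 19
19 ÷ 19 = 1

95 = 5 × 19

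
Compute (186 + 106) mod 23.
16

(186 + 106) = 292
292 mod 23 = 16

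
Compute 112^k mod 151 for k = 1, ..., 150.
g^1, g^2, ..., g^{150} mod 151: {112, 11, 24, 121, 113, 123, 35, 145, 83, 85, 7, 29, 77, 17, 92, 36, 106, 94, 109, 128, 142, 49, 52, 86, 119, 40, 101, 138, 54, 8, 141, 88, 41, 62, 149, 78, 129, 103, 60, 76, 56, 81, 12, 136, 132, 137, 93, 148, 117, 118, 79, 90, 114, 84, 46, 18, 53, 47, 130, 64, 71, 100, 26, 43, 135, 20, 126, 69, 27, 4, 146, 44, 96, 31, 150, 39, 140, 127, 30, 38, 28, 116, 6, 68, 66, 144, 122, 74, 134, 59, 115, 45, 57, 42, 23, 9, 102, 99, 65, 32, 111, 50, 13, 97, 143, 10, 63, 110, 89, 2, 73, 22, 48, 91, 75, 95, 70, 139, 15, 19, 14, 58, 3, 34, 33, 72, 61, 37, 67, 105, 133, 98, 104, 21, 87, 80, 51, 125, 108, 16, 131, 25, 82, 124, 147, 5, 107, 55, 120, 1}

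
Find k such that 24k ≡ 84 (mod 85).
46

Since gcd(24, 85) = 1 divides 84, a solution exists.
Multiply both sides by the inverse of 24 mod 85:
  24^(-1) mod 85 = 39
  x ≡ 39 × 84 ≡ 3276 ≡ 46 (mod 85)
Verification: 24 × 46 = 1104 = 12 × 85 + 84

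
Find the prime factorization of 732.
2^2 × 3 × 61

Divide by primes starting from smallest:
732 ÷ 2 = 366
366 ÷ 2 = 183
183 ÷ 3 = 61
61 ÷ 61 = 1

732 = 2^2 × 3 × 61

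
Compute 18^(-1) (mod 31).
18^(-1) ≡ 19 (mod 31). Verification: 18 × 19 = 342 ≡ 1 (mod 31)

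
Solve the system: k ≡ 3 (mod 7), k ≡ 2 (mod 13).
M = 7 × 13 = 91. M₁ = 13, y₁ ≡ 6 (mod 7). M₂ = 7, y₂ ≡ 2 (mod 13). k = 3×13×6 + 2×7×2 ≡ 80 (mod 91)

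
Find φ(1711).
1624

Prime factorization: 1711 = 29 × 59
Using the formula φ(n) = n × Π(1 - 1/p) for each prime factor p:
φ(1711) = 1711 × (1 - 1/29) × (1 - 1/59)
φ(1711) = 1624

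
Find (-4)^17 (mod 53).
Using repeated squaring. (-4) ≡ 49 (mod 53). 17 = 16 + 1 (binary 10001). Repeated squaring mod 53: 49^1 ≡ 49; 49^2 ≡ 49² = 2401 ≡ 16; 49^4 ≡ 16² = 256 ≡ 44; 49^8 ≡ 44² = 1936 ≡ 28; 49^16 ≡ 28² = 784 ≡ 42. Multiply: (-4)^17 ≡ 49^16 × 49^1 ≡ 42 × 49 (mod 53): 42 × 49 = 2058 ≡ 44. So (-4)^17 ≡ 44 (mod 53).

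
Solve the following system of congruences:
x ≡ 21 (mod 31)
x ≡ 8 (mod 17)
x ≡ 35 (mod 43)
10871

Using the Chinese Remainder Theorem:
M = product of moduli = 22661
For equation 1: M_1 = 731, 731 ≡ 18 (mod 31), inverse of 731 mod 31 is 19 (check: 18 × 19 = 342 ≡ 1 (mod 31))
For equation 2: M_2 = 1333, 1333 ≡ 7 (mod 17), inverse of 1333 mod 17 is 5 (check: 7 × 5 = 35 ≡ 1 (mod 17))
For equation 3: M_3 = 527, 527 ≡ 11 (mod 43), inverse of 527 mod 43 is 4 (check: 11 × 4 = 44 ≡ 1 (mod 43))
Combine: x ≡ Σ r_i×M_i×(M_i⁻¹ mod m_i) = 21×731×19 + 8×1333×5 + 35×527×4 = 291669 + 53320 + 73780 = 418769
418769 mod 22661 = 10871
x ≡ 10871 (mod 22661)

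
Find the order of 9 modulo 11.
Powers of 9 mod 11: 9^1≡9, 9^2≡4, 9^3≡3, 9^4≡5, 9^5≡1. Order = 5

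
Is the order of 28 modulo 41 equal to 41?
No, the actual order is 40, not 41.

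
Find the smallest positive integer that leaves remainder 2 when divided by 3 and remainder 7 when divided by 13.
M = 3 × 13 = 39. M₁ = 13, y₁ ≡ 1 (mod 3). M₂ = 3, y₂ ≡ 9 (mod 13). r = 2×13×1 + 7×3×9 ≡ 20 (mod 39). The smallest positive such number is 20.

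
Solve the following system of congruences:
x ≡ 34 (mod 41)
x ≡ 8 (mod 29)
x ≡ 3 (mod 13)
9259

Using the Chinese Remainder Theorem:
M = product of moduli = 15457
For equation 1: M_1 = 377, 377 ≡ 8 (mod 41), inverse of 377 mod 41 is 36 (check: 8 × 36 = 288 ≡ 1 (mod 41))
For equation 2: M_2 = 533, 533 ≡ 11 (mod 29), inverse of 533 mod 29 is 8 (check: 11 × 8 = 88 ≡ 1 (mod 29))
For equation 3: M_3 = 1189, 1189 ≡ 6 (mod 13), inverse of 1189 mod 13 is 11 (check: 6 × 11 = 66 ≡ 1 (mod 13))
Combine: x ≡ Σ r_i×M_i×(M_i⁻¹ mod m_i) = 34×377×36 + 8×533×8 + 3×1189×11 = 461448 + 34112 + 39237 = 534797
534797 mod 15457 = 9259
x ≡ 9259 (mod 15457)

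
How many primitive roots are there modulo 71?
24

The number of primitive roots modulo p is φ(p-1) = φ(70)
φ(70) = 24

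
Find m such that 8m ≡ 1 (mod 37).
8^(-1) ≡ 14 (mod 37). Verification: 8 × 14 = 112 ≡ 1 (mod 37)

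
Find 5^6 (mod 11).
6 = 4 + 2 (binary 110). Repeated squaring mod 11: 5^1 ≡ 5; 5^2 ≡ 5² = 25 ≡ 3; 5^4 ≡ 3² = 9 ≡ 9. Multiply: 5^6 = 5^4 × 5^2 ≡ 9 × 3 (mod 11): 9 × 3 = 27 ≡ 5. So 5^6 ≡ 5 (mod 11).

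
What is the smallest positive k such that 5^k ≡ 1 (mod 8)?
Powers of 5 mod 8: 5^1≡5, 5^2≡1. Order = 2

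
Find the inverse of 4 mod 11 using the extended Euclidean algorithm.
Extended GCD: 4(3) + 11(-1) = 1. So 4^(-1) ≡ 3 ≡ 3 (mod 11). Verify: 4 × 3 = 12 ≡ 1 (mod 11)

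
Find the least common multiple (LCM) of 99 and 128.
12672

First find GCD(99, 128) using the Euclidean algorithm:
99 = 0 × 128 + 99
128 = 1 × 99 + 29
99 = 3 × 29 + 12
29 = 2 × 12 + 5
12 = 2 × 5 + 2
5 = 2 × 2 + 1
2 = 2 × 1 + 0
GCD(99, 128) = 1

LCM formula: LCM(a, b) = (a × b) / GCD(a, b)
LCM(99, 128) = (99 × 128) / 1
LCM(99, 128) = 12672 / 1
LCM(99, 128) = 12672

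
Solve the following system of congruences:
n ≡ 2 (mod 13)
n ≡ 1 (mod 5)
41

Using the Chinese Remainder Theorem:
M = product of moduli = 65
For equation 1: M_1 = 5, 5 ≡ 5 (mod 13), inverse of 5 mod 13 is 8 (check: 5 × 8 = 40 ≡ 1 (mod 13))
For equation 2: M_2 = 13, 13 ≡ 3 (mod 5), inverse of 13 mod 5 is 2 (check: 3 × 2 = 6 ≡ 1 (mod 5))
Combine: n ≡ Σ r_i×M_i×(M_i⁻¹ mod m_i) = 2×5×8 + 1×13×2 = 80 + 26 = 106
106 mod 65 = 41
n ≡ 41 (mod 65)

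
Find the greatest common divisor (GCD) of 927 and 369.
9

Using the Euclidean algorithm:
927 = 2 × 369 + 189
369 = 1 × 189 + 180
189 = 1 × 180 + 9
180 = 20 × 9 + 0

GCD(927, 369) = 9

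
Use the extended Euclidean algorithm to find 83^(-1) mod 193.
Extended GCD: 83(-93) + 193(40) = 1. So 83^(-1) ≡ 100 ≡ 100 (mod 193). Verify: 83 × 100 = 8300 ≡ 1 (mod 193)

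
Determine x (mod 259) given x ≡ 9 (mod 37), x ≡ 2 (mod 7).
9

Using the Chinese Remainder Theorem:
M = product of moduli = 259
For equation 1: M_1 = 7, 7 ≡ 7 (mod 37), inverse of 7 mod 37 is 16 (check: 7 × 16 = 112 ≡ 1 (mod 37))
For equation 2: M_2 = 37, 37 ≡ 2 (mod 7), inverse of 37 mod 7 is 4 (check: 2 × 4 = 8 ≡ 1 (mod 7))
Combine: x ≡ Σ r_i×M_i×(M_i⁻¹ mod m_i) = 9×7×16 + 2×37×4 = 1008 + 296 = 1304
1304 mod 259 = 9
x ≡ 9 (mod 259)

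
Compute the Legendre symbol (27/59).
(27/59) = 27^{29} mod 59 = 1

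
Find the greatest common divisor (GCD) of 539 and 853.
1

Using the Euclidean algorithm:
539 = 0 × 853 + 539
853 = 1 × 539 + 314
539 = 1 × 314 + 225
314 = 1 × 225 + 89
225 = 2 × 89 + 47
89 = 1 × 47 + 42
47 = 1 × 42 + 5
42 = 8 × 5 + 2
5 = 2 × 2 + 1
2 = 2 × 1 + 0

GCD(539, 853) = 1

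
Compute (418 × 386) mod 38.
0

(418 × 386) = 161348
161348 mod 38 = 0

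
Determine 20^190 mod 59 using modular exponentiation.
Using Fermat: 20^{58} ≡ 1 (mod 59). 190 ≡ 16 (mod 58). So 20^{190} ≡ 20^{16} ≡ 25 (mod 59)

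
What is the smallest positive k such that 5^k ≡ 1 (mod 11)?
Powers of 5 mod 11: 5^1≡5, 5^2≡3, 5^3≡4, 5^4≡9, 5^5≡1. Order = 5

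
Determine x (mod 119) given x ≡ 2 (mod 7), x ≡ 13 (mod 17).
30

Using the Chinese Remainder Theorem:
M = product of moduli = 119
For equation 1: M_1 = 17, 17 ≡ 3 (mod 7), inverse of 17 mod 7 is 5 (check: 3 × 5 = 15 ≡ 1 (mod 7))
For equation 2: M_2 = 7, 7 ≡ 7 (mod 17), inverse of 7 mod 17 is 5 (check: 7 × 5 = 35 ≡ 1 (mod 17))
Combine: x ≡ Σ r_i×M_i×(M_i⁻¹ mod m_i) = 2×17×5 + 13×7×5 = 170 + 455 = 625
625 mod 119 = 30
x ≡ 30 (mod 119)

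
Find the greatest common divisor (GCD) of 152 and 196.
4

Using the Euclidean algorithm:
152 = 0 × 196 + 152
196 = 1 × 152 + 44
152 = 3 × 44 + 20
44 = 2 × 20 + 4
20 = 5 × 4 + 0

GCD(152, 196) = 4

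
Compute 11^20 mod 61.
Using repeated squaring. 20 = 16 + 4 (binary 10100). Repeated squaring mod 61: 11^1 ≡ 11; 11^2 ≡ 11² = 121 ≡ 60; 11^4 ≡ 60² = 3600 ≡ 1; 11^8 ≡ 1² = 1 ≡ 1; 11^16 ≡ 1² = 1 ≡ 1. Multiply: 11^20 = 11^16 × 11^4 ≡ 1 × 1 (mod 61): 1 × 1 = 1 ≡ 1. So 11^20 ≡ 1 (mod 61).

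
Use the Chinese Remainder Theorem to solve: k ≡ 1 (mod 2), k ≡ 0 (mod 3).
M = 2 × 3 = 6. M₁ = 3, y₁ ≡ 1 (mod 2). M₂ = 2, y₂ ≡ 2 (mod 3). k = 1×3×1 + 0×2×2 ≡ 3 (mod 6)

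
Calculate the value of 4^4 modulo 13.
4 = 4 (binary 100). Repeated squaring mod 13: 4^1 ≡ 4; 4^2 ≡ 4² = 16 ≡ 3; 4^4 ≡ 3² = 9 ≡ 9. So 4^4 ≡ 9 (mod 13).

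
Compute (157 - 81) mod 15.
1

(157 - 81) = 76
76 mod 15 = 1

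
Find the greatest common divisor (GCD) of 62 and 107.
1

Using the Euclidean algorithm:
62 = 0 × 107 + 62
107 = 1 × 62 + 45
62 = 1 × 45 + 17
45 = 2 × 17 + 11
17 = 1 × 11 + 6
11 = 1 × 6 + 5
6 = 1 × 5 + 1
5 = 5 × 1 + 0

GCD(62, 107) = 1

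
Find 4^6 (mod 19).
6 = 4 + 2 (binary 110). Repeated squaring mod 19: 4^1 ≡ 4; 4^2 ≡ 4² = 16 ≡ 16; 4^4 ≡ 16² = 256 ≡ 9. Multiply: 4^6 = 4^4 × 4^2 ≡ 9 × 16 (mod 19): 9 × 16 = 144 ≡ 11. So 4^6 ≡ 11 (mod 19).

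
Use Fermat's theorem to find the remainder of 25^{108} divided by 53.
15

By Fermat's Little Theorem, a^(p-1) ≡ 1 (mod p) for prime p and gcd(a, p) = 1
Here p = 53, so 25^52 ≡ 1 (mod 53)
We can reduce the exponent: 108 mod 52 = 4
So 25^108 ≡ 25^4 (mod 53)
Computing: 25^4 mod 53 = 15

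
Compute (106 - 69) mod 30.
7

(106 - 69) = 37
37 mod 30 = 7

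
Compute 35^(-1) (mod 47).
35^(-1) ≡ 43 (mod 47). Verification: 35 × 43 = 1505 ≡ 1 (mod 47)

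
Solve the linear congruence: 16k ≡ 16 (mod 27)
1

Since gcd(16, 27) = 1 divides 16, a solution exists.
Multiply both sides by the inverse of 16 mod 27:
  16^(-1) mod 27 = 22
  x ≡ 22 × 16 ≡ 352 ≡ 1 (mod 27)
Verification: 16 × 1 = 16 = 0 × 27 + 16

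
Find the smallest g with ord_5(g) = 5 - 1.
p - 1 = 4 has prime divisors 2. h is a primitive root mod 5 iff h^(4/q) ≢ 1 (mod 5) for each such q.
h = 2: 2^2 ≡ 4 (mod 5); none is 1, so 2 has order 4 and is a primitive root.
The smallest primitive root mod 5 is g = 2.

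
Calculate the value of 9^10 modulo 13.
10 = 8 + 2 (binary 1010). Repeated squaring mod 13: 9^1 ≡ 9; 9^2 ≡ 9² = 81 ≡ 3; 9^4 ≡ 3² = 9 ≡ 9; 9^8 ≡ 9² = 81 ≡ 3. Multiply: 9^10 = 9^8 × 9^2 ≡ 3 × 3 (mod 13): 3 × 3 = 9 ≡ 9. So 9^10 ≡ 9 (mod 13).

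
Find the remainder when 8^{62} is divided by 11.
By Fermat: 8^{10} ≡ 1 (mod 11). 62 = 6×10 + 2. So 8^{62} ≡ 8^{2} ≡ 9 (mod 11)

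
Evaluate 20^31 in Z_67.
Using repeated squaring. 31 = 16 + 8 + 4 + 2 + 1 (binary 11111). Repeated squaring mod 67: 20^1 ≡ 20; 20^2 ≡ 20² = 400 ≡ 65; 20^4 ≡ 65² = 4225 ≡ 4; 20^8 ≡ 4² = 16 ≡ 16; 20^16 ≡ 16² = 256 ≡ 55. Multiply: 20^31 = 20^16 × 20^8 × 20^4 × 20^2 × 20^1 ≡ 55 × 16 × 4 × 65 × 20 (mod 67): 55 × 16 = 880 ≡ 9; 9 × 4 = 36 ≡ 36; 36 × 65 = 2340 ≡ 62; 62 × 20 = 1240 ≡ 34. So 20^31 ≡ 34 (mod 67).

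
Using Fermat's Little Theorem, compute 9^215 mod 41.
By Fermat: 9^{40} ≡ 1 (mod 41). 215 = 5×40 + 15. So 9^{215} ≡ 9^{15} ≡ 32 (mod 41)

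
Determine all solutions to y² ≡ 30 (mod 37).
The square roots of 30 mod 37 are 17 and 20. Verify: 17² = 289 ≡ 30 (mod 37)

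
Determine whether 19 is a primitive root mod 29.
p - 1 = 28 has prime divisors 2, 7. Check 19^(28/q) mod 29 for each: 19^(28/2) = 19^14 ≡ 28, 19^(28/7) = 19^4 ≡ 24 (mod 29). None of these is 1, so 19 has order 28 = φ(29), so it is a primitive root mod 29.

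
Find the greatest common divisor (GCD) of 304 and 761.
1

Using the Euclidean algorithm:
304 = 0 × 761 + 304
761 = 2 × 304 + 153
304 = 1 × 153 + 151
153 = 1 × 151 + 2
151 = 75 × 2 + 1
2 = 2 × 1 + 0

GCD(304, 761) = 1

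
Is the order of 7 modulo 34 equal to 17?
No, the actual order is 16, not 17.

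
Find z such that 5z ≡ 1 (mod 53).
5^(-1) ≡ 32 (mod 53). Verification: 5 × 32 = 160 ≡ 1 (mod 53)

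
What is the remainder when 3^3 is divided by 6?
3 = 2 + 1 (binary 11). Repeated squaring mod 6: 3^1 ≡ 3; 3^2 ≡ 3² = 9 ≡ 3. Multiply: 3^3 = 3^2 × 3^1 ≡ 3 × 3 (mod 6): 3 × 3 = 9 ≡ 3. So 3^3 ≡ 3 (mod 6).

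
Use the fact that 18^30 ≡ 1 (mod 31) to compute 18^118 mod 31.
By Fermat: 18^{30} ≡ 1 (mod 31). 118 = 3×30 + 28. So 18^{118} ≡ 18^{28} ≡ 20 (mod 31)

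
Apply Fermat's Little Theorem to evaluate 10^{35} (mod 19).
2

By Fermat's Little Theorem, a^(p-1) ≡ 1 (mod p) for prime p and gcd(a, p) = 1
Here p = 19, so 10^18 ≡ 1 (mod 19)
We can reduce the exponent: 35 mod 18 = 17
So 10^35 ≡ 10^17 (mod 19)
Computing: 10^17 mod 19 = 2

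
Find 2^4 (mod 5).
4 = 4 (binary 100). Repeated squaring mod 5: 2^1 ≡ 2; 2^2 ≡ 2² = 4 ≡ 4; 2^4 ≡ 4² = 16 ≡ 1. So 2^4 ≡ 1 (mod 5).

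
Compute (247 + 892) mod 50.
39

(247 + 892) = 1139
1139 mod 50 = 39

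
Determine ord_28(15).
Powers of 15 mod 28: 15^1≡15, 15^2≡1. Order = 2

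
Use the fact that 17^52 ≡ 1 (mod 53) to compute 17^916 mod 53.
By Fermat: 17^{52} ≡ 1 (mod 53). 916 ≡ 32 (mod 52). So 17^{916} ≡ 17^{32} ≡ 44 (mod 53)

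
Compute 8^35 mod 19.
Using Fermat: 8^{18} ≡ 1 (mod 19). 35 ≡ 17 (mod 18). So 8^{35} ≡ 8^{17} ≡ 12 (mod 19)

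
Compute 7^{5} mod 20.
7

Using successive squaring:
Binary expansion of 5: 101
Powers of 7 mod 20 (each is the square of the previous):
  7^1 ≡ 7 (mod 20)
  7^2 ≡ 7² = 49 ≡ 9 (mod 20)
  7^4 ≡ 9² = 81 ≡ 1 (mod 20)
5 = 4 + 1, so 7^5 = 7^4 × 7^1 ≡ 1 × 7 (mod 20)
Multiplying step by step:
  1 × 7 = 7 ≡ 7 (mod 20)
Result: 7^5 ≡ 7 (mod 20)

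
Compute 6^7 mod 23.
7 = 4 + 2 + 1 (binary 111). Repeated squaring mod 23: 6^1 ≡ 6; 6^2 ≡ 6² = 36 ≡ 13; 6^4 ≡ 13² = 169 ≡ 8. Multiply: 6^7 = 6^4 × 6^2 × 6^1 ≡ 8 × 13 × 6 (mod 23): 8 × 13 = 104 ≡ 12; 12 × 6 = 72 ≡ 3. So 6^7 ≡ 3 (mod 23).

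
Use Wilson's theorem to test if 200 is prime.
(199)! mod 200 = 0. Since 0 ≢ -1 (mod 200), 200 is not prime.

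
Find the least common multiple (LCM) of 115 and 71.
8165

First find GCD(115, 71) using the Euclidean algorithm:
115 = 1 × 71 + 44
71 = 1 × 44 + 27
44 = 1 × 27 + 17
27 = 1 × 17 + 10
17 = 1 × 10 + 7
10 = 1 × 7 + 3
7 = 2 × 3 + 1
3 = 3 × 1 + 0
GCD(115, 71) = 1

LCM formula: LCM(a, b) = (a × b) / GCD(a, b)
LCM(115, 71) = (115 × 71) / 1
LCM(115, 71) = 8165 / 1
LCM(115, 71) = 8165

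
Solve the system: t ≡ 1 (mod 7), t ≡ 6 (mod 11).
M = 7 × 11 = 77. M₁ = 11, y₁ ≡ 2 (mod 7). M₂ = 7, y₂ ≡ 8 (mod 11). t = 1×11×2 + 6×7×8 ≡ 50 (mod 77)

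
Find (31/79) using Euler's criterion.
(31/79) = 31^{39} mod 79 = 1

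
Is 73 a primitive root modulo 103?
No

To verify, check if 73^(102/q) ≢ 1 (mod 103) for each prime divisor q of 102
Divisors of 102 = 102: [1, 2, 3, 6, 17, 34, 51, 102]
  73^(102/17) = 73^6 ≡ 93 (mod 103)
  73^(102/2) = 73^51 ≡ 102 (mod 103)
  73^(102/3) = 73^34 ≡ 1 (mod 103)
Conclusion: 73 is not a primitive root modulo 103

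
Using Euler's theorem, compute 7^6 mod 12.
By Euler: 7^{4} ≡ 1 (mod 12) since gcd(7, 12) = 1. 6 = 1×4 + 2. So 7^{6} ≡ 7^{2} ≡ 1 (mod 12)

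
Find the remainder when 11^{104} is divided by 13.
By Fermat: 11^{12} ≡ 1 (mod 13). 104 = 8×12 + 8. So 11^{104} ≡ 11^{8} ≡ 9 (mod 13)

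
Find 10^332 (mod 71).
Using Fermat: 10^{70} ≡ 1 (mod 71). 332 ≡ 52 (mod 70). So 10^{332} ≡ 10^{52} ≡ 8 (mod 71)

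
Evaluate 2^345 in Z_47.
Using Fermat: 2^{46} ≡ 1 (mod 47). 345 ≡ 23 (mod 46). So 2^{345} ≡ 2^{23} ≡ 1 (mod 47)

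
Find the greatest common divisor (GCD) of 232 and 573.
1

Using the Euclidean algorithm:
232 = 0 × 573 + 232
573 = 2 × 232 + 109
232 = 2 × 109 + 14
109 = 7 × 14 + 11
14 = 1 × 11 + 3
11 = 3 × 3 + 2
3 = 1 × 2 + 1
2 = 2 × 1 + 0

GCD(232, 573) = 1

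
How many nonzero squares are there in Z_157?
For prime 157, there are (p-1)/2 = (157-1)/2 = 78 quadratic residues (excluding 0).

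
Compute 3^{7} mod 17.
11

Using successive squaring:
Binary expansion of 7: 111
Powers of 3 mod 17 (each is the square of the previous):
  3^1 ≡ 3 (mod 17)
  3^2 ≡ 3² = 9 ≡ 9 (mod 17)
  3^4 ≡ 9² = 81 ≡ 13 (mod 17)
7 = 4 + 2 + 1, so 3^7 = 3^4 × 3^2 × 3^1 ≡ 13 × 9 × 3 (mod 17)
Multiplying step by step:
  13 × 9 = 117 ≡ 15 (mod 17)
  15 × 3 = 45 ≡ 11 (mod 17)
Result: 3^7 ≡ 11 (mod 17)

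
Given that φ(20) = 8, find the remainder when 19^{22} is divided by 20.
By Euler: 19^{8} ≡ 1 (mod 20) since gcd(19, 20) = 1. 22 = 2×8 + 6. So 19^{22} ≡ 19^{6} ≡ 1 (mod 20)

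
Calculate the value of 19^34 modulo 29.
Using Fermat: 19^{28} ≡ 1 (mod 29). 34 ≡ 6 (mod 28). So 19^{34} ≡ 19^{6} ≡ 22 (mod 29)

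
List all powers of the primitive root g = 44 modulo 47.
g^1, g^2, ..., g^{46} mod 47: {44, 9, 20, 34, 39, 24, 22, 28, 10, 17, 43, 12, 11, 14, 5, 32, 45, 6, 29, 7, 26, 16, 46, 3, 38, 27, 13, 8, 23, 25, 19, 37, 30, 4, 35, 36, 33, 42, 15, 2, 41, 18, 40, 21, 31, 1}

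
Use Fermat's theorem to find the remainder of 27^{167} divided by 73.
46

By Fermat's Little Theorem, a^(p-1) ≡ 1 (mod p) for prime p and gcd(a, p) = 1
Here p = 73, so 27^72 ≡ 1 (mod 73)
We can reduce the exponent: 167 mod 72 = 23
So 27^167 ≡ 27^23 (mod 73)
Computing: 27^23 mod 73 = 46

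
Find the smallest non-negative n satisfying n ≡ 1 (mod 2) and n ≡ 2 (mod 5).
M = 2 × 5 = 10. M₁ = 5, y₁ ≡ 1 (mod 2). M₂ = 2, y₂ ≡ 3 (mod 5). n = 1×5×1 + 2×2×3 ≡ 7 (mod 10)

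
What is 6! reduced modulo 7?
By Wilson's theorem, (6)! ≡ -1 ≡ 6 (mod 7)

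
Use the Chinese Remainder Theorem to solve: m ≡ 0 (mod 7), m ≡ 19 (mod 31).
M = 7 × 31 = 217. M₁ = 31, y₁ ≡ 5 (mod 7). M₂ = 7, y₂ ≡ 9 (mod 31). m = 0×31×5 + 19×7×9 ≡ 112 (mod 217)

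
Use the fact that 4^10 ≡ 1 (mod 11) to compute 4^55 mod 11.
By Fermat: 4^{10} ≡ 1 (mod 11). 55 = 5×10 + 5. So 4^{55} ≡ 4^{5} ≡ 1 (mod 11)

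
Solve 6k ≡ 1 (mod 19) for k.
16

Using Extended Euclidean Algorithm:
gcd(6, 19) = 1
Bezout coefficients: 6 × -3 + 19 × 1 = 1
So 6 × -3 ≡ 1 (mod 19)
The inverse is -3 mod 19 = 16
Verification: 6 × 16 = 96 = 5 × 19 + 1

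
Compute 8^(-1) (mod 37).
8^(-1) ≡ 14 (mod 37). Verification: 8 × 14 = 112 ≡ 1 (mod 37)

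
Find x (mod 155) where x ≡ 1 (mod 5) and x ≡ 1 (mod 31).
M = 5 × 31 = 155. M₁ = 31, y₁ ≡ 1 (mod 5). M₂ = 5, y₂ ≡ 25 (mod 31). x = 1×31×1 + 1×5×25 ≡ 1 (mod 155)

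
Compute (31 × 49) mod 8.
7

(31 × 49) = 1519
1519 mod 8 = 7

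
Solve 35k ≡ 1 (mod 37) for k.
18

Using Extended Euclidean Algorithm:
gcd(35, 37) = 1
Bezout coefficients: 35 × 18 + 37 × -17 = 1
So 35 × 18 ≡ 1 (mod 37)
The inverse is 18 mod 37 = 18
Verification: 35 × 18 = 630 = 17 × 37 + 1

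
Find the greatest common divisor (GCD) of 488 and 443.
1

Using the Euclidean algorithm:
488 = 1 × 443 + 45
443 = 9 × 45 + 38
45 = 1 × 38 + 7
38 = 5 × 7 + 3
7 = 2 × 3 + 1
3 = 3 × 1 + 0

GCD(488, 443) = 1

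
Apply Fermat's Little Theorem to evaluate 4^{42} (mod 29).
1

By Fermat's Little Theorem, a^(p-1) ≡ 1 (mod p) for prime p and gcd(a, p) = 1
Here p = 29, so 4^28 ≡ 1 (mod 29)
We can reduce the exponent: 42 mod 28 = 14
So 4^42 ≡ 4^14 (mod 29)
Computing: 4^14 mod 29 = 1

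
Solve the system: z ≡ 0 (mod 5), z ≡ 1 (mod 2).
M = 5 × 2 = 10. M₁ = 2, y₁ ≡ 3 (mod 5). M₂ = 5, y₂ ≡ 1 (mod 2). z = 0×2×3 + 1×5×1 ≡ 5 (mod 10)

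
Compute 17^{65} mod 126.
89

Using successive squaring:
Binary expansion of 65: 1000001
Powers of 17 mod 126 (each is the square of the previous):
  17^1 ≡ 17 (mod 126)
  17^2 ≡ 17² = 289 ≡ 37 (mod 126)
  17^4 ≡ 37² = 1369 ≡ 109 (mod 126)
  17^8 ≡ 109² = 11881 ≡ 37 (mod 126)
  17^16 ≡ 37² = 1369 ≡ 109 (mod 126)
  17^32 ≡ 109² = 11881 ≡ 37 (mod 126)
  17^64 ≡ 37² = 1369 ≡ 109 (mod 126)
65 = 64 + 1, so 17^65 = 17^64 × 17^1 ≡ 109 × 17 (mod 126)
Multiplying step by step:
  109 × 17 = 1853 ≡ 89 (mod 126)
Result: 17^65 ≡ 89 (mod 126)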